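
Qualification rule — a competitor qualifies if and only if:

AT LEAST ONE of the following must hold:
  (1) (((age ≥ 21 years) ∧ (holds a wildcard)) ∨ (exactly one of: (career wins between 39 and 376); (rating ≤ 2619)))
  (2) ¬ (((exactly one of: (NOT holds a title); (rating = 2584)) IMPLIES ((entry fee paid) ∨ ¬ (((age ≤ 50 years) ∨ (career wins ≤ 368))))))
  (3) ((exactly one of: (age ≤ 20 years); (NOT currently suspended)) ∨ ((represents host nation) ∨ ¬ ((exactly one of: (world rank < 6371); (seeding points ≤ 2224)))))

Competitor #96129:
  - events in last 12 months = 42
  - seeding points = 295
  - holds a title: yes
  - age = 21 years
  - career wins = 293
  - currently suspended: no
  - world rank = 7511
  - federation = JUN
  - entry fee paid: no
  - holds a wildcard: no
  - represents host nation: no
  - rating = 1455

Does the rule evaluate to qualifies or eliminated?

Atomic conditions:
  age ≥ 21 years: 21 ≥ 21 is true
  holds a wildcard: no → false
  career wins between 39 and 376: 293 in [39, 376] is true
  rating ≤ 2619: 1455 ≤ 2619 is true
  NOT holds a title: yes → false
  rating = 2584: 1455 == 2584 is false
  entry fee paid: no → false
  age ≤ 50 years: 21 ≤ 50 is true
  career wins ≤ 368: 293 ≤ 368 is true
  age ≤ 20 years: 21 ≤ 20 is false
  NOT currently suspended: no → true
  represents host nation: no → false
  world rank < 6371: 7511 < 6371 is false
  seeding points ≤ 2224: 295 ≤ 2224 is true
Combine:
[1.1] true AND false = false
[1.2] exactly-one(true, true) = false
[1] false OR false = false
[2.1.1] exactly-one(false, false) = false
[2.1.2.2.1] true OR true = true
[2.1.2.2] NOT true = false
[2.1.2] false OR false = false
[2.1] false → false (antecedent false ⇒ implication holds) = true
[2] NOT true = false
[3.1] exactly-one(false, true) = true
[3.2.2.1] exactly-one(false, true) = true
[3.2.2] NOT true = false
[3.2] false OR false = false
[3] true OR false = true
[root] false OR false OR true = true
Overall: true → qualifies

Qualifies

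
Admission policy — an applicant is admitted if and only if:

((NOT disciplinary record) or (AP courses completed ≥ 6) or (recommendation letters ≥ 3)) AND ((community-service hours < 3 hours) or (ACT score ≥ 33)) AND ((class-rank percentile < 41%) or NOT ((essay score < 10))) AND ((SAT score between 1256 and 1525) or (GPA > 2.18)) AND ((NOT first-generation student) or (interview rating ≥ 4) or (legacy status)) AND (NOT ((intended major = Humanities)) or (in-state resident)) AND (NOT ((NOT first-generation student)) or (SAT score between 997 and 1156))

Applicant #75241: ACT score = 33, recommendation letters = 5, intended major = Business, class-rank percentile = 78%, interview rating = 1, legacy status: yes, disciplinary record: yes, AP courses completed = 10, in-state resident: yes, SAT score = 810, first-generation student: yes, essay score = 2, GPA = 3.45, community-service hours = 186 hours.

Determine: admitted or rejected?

Rejected

Atomic conditions:
  NOT disciplinary record: yes → false
  AP courses completed ≥ 6: 10 ≥ 6 is true
  recommendation letters ≥ 3: 5 ≥ 3 is true
  community-service hours < 3 hours: 186 < 3 is false
  ACT score ≥ 33: 33 ≥ 33 is true
  class-rank percentile < 41%: 78 < 41 is false
  essay score < 10: 2 < 10 is true
  SAT score between 1256 and 1525: 810 in [1256, 1525] is false
  GPA > 2.18: 3.45 > 2.18 is true
  NOT first-generation student: yes → false
  interview rating ≥ 4: 1 ≥ 4 is false
  legacy status: yes → true
  intended major = Humanities: Business == Humanities is false
  in-state resident: yes → true
  SAT score between 997 and 1156: 810 in [997, 1156] is false
Combine:
[1] false OR true OR true = true
[2] false OR true = true
[3.2] NOT true = false
[3] false OR false = false
[4] false OR true = true
[5] false OR false OR true = true
[6.1] NOT false = true
[6] true OR true = true
[7.1] NOT false = true
[7] true OR false = true
[root] true AND true AND false AND true AND true AND true AND true = false
Overall: false → rejected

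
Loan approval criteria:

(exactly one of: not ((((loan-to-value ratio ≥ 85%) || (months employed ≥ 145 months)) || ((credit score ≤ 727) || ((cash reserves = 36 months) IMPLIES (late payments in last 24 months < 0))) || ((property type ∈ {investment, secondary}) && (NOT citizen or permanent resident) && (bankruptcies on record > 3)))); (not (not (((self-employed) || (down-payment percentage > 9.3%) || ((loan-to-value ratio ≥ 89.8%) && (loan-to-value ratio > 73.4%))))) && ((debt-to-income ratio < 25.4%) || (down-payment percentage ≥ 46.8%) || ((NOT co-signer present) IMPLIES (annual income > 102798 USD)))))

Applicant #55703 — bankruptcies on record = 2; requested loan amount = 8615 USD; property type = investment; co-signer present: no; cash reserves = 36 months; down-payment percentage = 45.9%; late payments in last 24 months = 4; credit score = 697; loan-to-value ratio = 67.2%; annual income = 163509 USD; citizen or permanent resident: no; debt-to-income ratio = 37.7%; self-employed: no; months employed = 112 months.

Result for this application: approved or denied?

Atomic conditions:
  loan-to-value ratio ≥ 85%: 67.2 ≥ 85 is false
  months employed ≥ 145 months: 112 ≥ 145 is false
  credit score ≤ 727: 697 ≤ 727 is true
  cash reserves = 36 months: 36 == 36 is true
  late payments in last 24 months < 0: 4 < 0 is false
  property type ∈ {investment, secondary}: investment is in the set → true
  NOT citizen or permanent resident: no → true
  bankruptcies on record > 3: 2 > 3 is false
  self-employed: no → false
  down-payment percentage > 9.3%: 45.9 > 9.3 is true
  loan-to-value ratio ≥ 89.8%: 67.2 ≥ 89.8 is false
  loan-to-value ratio > 73.4%: 67.2 > 73.4 is false
  debt-to-income ratio < 25.4%: 37.7 < 25.4 is false
  down-payment percentage ≥ 46.8%: 45.9 ≥ 46.8 is false
  NOT co-signer present: no → true
  annual income > 102798 USD: 163509 > 102798 is true
Combine:
[1.1.1] false OR false = false
[1.1.2.2] true → false = false
[1.1.2] true OR false = true
[1.1.3] true AND true AND false = false
[1.1] false OR true OR false = true
[1] NOT true = false
[2.1.1.1.3] false AND false = false
[2.1.1.1] false OR true OR false = true
[2.1.1] NOT true = false
[2.1] NOT false = true
[2.2.3] true → true = true
[2.2] false OR false OR true = true
[2] true AND true = true
[root] exactly-one(false, true) = true
Overall: true → approved

Approved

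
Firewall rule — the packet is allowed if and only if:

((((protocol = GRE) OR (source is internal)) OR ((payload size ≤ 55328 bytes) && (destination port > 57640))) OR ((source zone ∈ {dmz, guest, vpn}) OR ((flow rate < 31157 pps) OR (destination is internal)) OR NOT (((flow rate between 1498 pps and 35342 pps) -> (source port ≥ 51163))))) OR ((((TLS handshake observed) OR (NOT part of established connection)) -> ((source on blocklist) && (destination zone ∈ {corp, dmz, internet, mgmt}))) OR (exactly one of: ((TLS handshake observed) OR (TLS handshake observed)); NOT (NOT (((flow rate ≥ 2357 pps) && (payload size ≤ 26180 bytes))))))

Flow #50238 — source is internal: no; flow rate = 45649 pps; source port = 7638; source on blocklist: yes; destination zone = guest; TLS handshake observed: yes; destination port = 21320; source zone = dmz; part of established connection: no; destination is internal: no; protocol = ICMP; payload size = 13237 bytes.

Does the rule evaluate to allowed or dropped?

Allowed

Atomic conditions:
  protocol = GRE: ICMP == GRE is false
  source is internal: no → false
  payload size ≤ 55328 bytes: 13237 ≤ 55328 is true
  destination port > 57640: 21320 > 57640 is false
  source zone ∈ {dmz, guest, vpn}: dmz is in the set → true
  flow rate < 31157 pps: 45649 < 31157 is false
  destination is internal: no → false
  flow rate between 1498 pps and 35342 pps: 45649 in [1498, 35342] is false
  source port ≥ 51163: 7638 ≥ 51163 is false
  TLS handshake observed: yes → true
  NOT part of established connection: no → true
  source on blocklist: yes → true
  destination zone ∈ {corp, dmz, internet, mgmt}: guest is not in the set → false
  flow rate ≥ 2357 pps: 45649 ≥ 2357 is true
  payload size ≤ 26180 bytes: 13237 ≤ 26180 is true
Combine:
[1.1.1] false OR false = false
[1.1.2] true AND false = false
[1.1] false OR false = false
[1.2.2] false OR false = false
[1.2.3.1] false → false (antecedent false ⇒ implication holds) = true
[1.2.3] NOT true = false
[1.2] true OR false OR false = true
[1] false OR true = true
[2.1.1] true OR true = true
[2.1.2] true AND false = false
[2.1] true → false = false
[2.2.1] true OR true = true
[2.2.2.1.1] true AND true = true
[2.2.2.1] NOT true = false
[2.2.2] NOT false = true
[2.2] exactly-one(true, true) = false
[2] false OR false = false
[root] true OR false = true
Overall: true → allowed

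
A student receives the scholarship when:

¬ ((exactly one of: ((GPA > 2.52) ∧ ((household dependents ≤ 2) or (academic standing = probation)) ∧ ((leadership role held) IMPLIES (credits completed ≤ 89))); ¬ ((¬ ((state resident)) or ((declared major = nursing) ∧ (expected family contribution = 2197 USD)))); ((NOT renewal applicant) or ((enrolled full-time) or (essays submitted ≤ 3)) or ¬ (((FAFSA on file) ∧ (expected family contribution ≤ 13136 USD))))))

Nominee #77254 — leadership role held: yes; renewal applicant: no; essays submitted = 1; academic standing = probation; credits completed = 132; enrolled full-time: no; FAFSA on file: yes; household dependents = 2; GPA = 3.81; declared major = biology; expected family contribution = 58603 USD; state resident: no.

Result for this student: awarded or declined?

Atomic conditions:
  GPA > 2.52: 3.81 > 2.52 is true
  household dependents ≤ 2: 2 ≤ 2 is true
  academic standing = probation: probation == probation is true
  leadership role held: yes → true
  credits completed ≤ 89: 132 ≤ 89 is false
  state resident: no → false
  declared major = nursing: biology == nursing is false
  expected family contribution = 2197 USD: 58603 == 2197 is false
  NOT renewal applicant: no → true
  enrolled full-time: no → false
  essays submitted ≤ 3: 1 ≤ 3 is true
  FAFSA on file: yes → true
  expected family contribution ≤ 13136 USD: 58603 ≤ 13136 is false
Combine:
[1.1.2] true OR true = true
[1.1.3] true → false = false
[1.1] true AND true AND false = false
[1.2.1.1] NOT false = true
[1.2.1.2] false AND false = false
[1.2.1] true OR false = true
[1.2] NOT true = false
[1.3.2] false OR true = true
[1.3.3.1] true AND false = false
[1.3.3] NOT false = true
[1.3] true OR true OR true = true
[1] exactly-one(false, false, true) = true
[root] NOT true = false
Overall: false → declined

Declined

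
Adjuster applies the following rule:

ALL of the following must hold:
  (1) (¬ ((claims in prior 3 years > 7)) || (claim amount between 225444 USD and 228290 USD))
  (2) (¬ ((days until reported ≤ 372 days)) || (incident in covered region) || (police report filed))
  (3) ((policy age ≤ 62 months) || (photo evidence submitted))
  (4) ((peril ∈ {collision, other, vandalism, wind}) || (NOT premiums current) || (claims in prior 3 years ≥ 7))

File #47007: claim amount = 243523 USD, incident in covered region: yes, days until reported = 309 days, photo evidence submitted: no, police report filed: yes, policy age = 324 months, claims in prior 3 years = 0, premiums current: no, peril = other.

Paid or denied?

Atomic conditions:
  claims in prior 3 years > 7: 0 > 7 is false
  claim amount between 225444 USD and 228290 USD: 243523 in [225444, 228290] is false
  days until reported ≤ 372 days: 309 ≤ 372 is true
  incident in covered region: yes → true
  police report filed: yes → true
  policy age ≤ 62 months: 324 ≤ 62 is false
  photo evidence submitted: no → false
  peril ∈ {collision, other, vandalism, wind}: other is in the set → true
  NOT premiums current: no → true
  claims in prior 3 years ≥ 7: 0 ≥ 7 is false
Combine:
[1.1] NOT false = true
[1] true OR false = true
[2.1] NOT true = false
[2] false OR true OR true = true
[3] false OR false = false
[4] true OR true OR false = true
[root] true AND true AND false AND true = false
Overall: false → denied

Denied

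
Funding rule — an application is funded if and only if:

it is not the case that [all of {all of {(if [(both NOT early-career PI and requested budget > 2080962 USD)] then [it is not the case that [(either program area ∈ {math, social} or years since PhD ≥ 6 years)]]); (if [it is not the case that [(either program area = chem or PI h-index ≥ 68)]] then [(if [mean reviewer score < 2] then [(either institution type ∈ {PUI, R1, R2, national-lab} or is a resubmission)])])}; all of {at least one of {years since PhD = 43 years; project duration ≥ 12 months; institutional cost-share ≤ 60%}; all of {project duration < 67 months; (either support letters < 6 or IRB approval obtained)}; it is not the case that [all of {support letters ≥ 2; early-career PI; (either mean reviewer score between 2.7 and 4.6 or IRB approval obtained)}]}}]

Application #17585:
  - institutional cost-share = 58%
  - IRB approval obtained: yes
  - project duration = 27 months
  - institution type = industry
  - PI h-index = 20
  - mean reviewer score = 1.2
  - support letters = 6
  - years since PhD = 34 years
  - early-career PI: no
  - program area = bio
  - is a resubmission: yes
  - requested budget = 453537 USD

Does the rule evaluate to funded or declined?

Declined

Atomic conditions:
  NOT early-career PI: no → true
  requested budget > 2080962 USD: 453537 > 2080962 is false
  program area ∈ {math, social}: bio is not in the set → false
  years since PhD ≥ 6 years: 34 ≥ 6 is true
  program area = chem: bio == chem is false
  PI h-index ≥ 68: 20 ≥ 68 is false
  mean reviewer score < 2: 1.2 < 2 is true
  institution type ∈ {PUI, R1, R2, national-lab}: industry is not in the set → false
  is a resubmission: yes → true
  years since PhD = 43 years: 34 == 43 is false
  project duration ≥ 12 months: 27 ≥ 12 is true
  institutional cost-share ≤ 60%: 58 ≤ 60 is true
  project duration < 67 months: 27 < 67 is true
  support letters < 6: 6 < 6 is false
  IRB approval obtained: yes → true
  support letters ≥ 2: 6 ≥ 2 is true
  early-career PI: no → false
  mean reviewer score between 2.7 and 4.6: 1.2 in [2.7, 4.6] is false
Combine:
[1.1.1.1] true AND false = false
[1.1.1.2.1] false OR true = true
[1.1.1.2] NOT true = false
[1.1.1] false → false (antecedent false ⇒ implication holds) = true
[1.1.2.1.1] false OR false = false
[1.1.2.1] NOT false = true
[1.1.2.2.2] false OR true = true
[1.1.2.2] true → true = true
[1.1.2] true → true = true
[1.1] true AND true = true
[1.2.1] false OR true OR true = true
[1.2.2.2] false OR true = true
[1.2.2] true AND true = true
[1.2.3.1.3] false OR true = true
[1.2.3.1] true AND false AND true = false
[1.2.3] NOT false = true
[1.2] true AND true AND true = true
[1] true AND true = true
[root] NOT true = false
Overall: false → declined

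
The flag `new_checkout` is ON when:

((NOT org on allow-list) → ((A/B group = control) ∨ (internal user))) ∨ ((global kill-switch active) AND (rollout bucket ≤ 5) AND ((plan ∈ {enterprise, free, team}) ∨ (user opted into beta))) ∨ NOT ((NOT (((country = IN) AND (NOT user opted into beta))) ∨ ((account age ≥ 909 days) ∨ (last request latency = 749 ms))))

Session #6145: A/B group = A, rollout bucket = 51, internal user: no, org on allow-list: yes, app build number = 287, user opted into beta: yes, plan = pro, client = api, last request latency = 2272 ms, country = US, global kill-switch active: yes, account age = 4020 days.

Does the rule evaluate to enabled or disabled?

Atomic conditions:
  NOT org on allow-list: yes → false
  A/B group = control: A == control is false
  internal user: no → false
  global kill-switch active: yes → true
  rollout bucket ≤ 5: 51 ≤ 5 is false
  plan ∈ {enterprise, free, team}: pro is not in the set → false
  user opted into beta: yes → true
  country = IN: US == IN is false
  NOT user opted into beta: yes → false
  account age ≥ 909 days: 4020 ≥ 909 is true
  last request latency = 749 ms: 2272 == 749 is false
Combine:
[1.2] false OR false = false
[1] false → false (antecedent false ⇒ implication holds) = true
[2.3] false OR true = true
[2] true AND false AND true = false
[3.1.1.1] false AND false = false
[3.1.1] NOT false = true
[3.1.2] true OR false = true
[3.1] true OR true = true
[3] NOT true = false
[root] true OR false OR false = true
Overall: true → enabled

Enabled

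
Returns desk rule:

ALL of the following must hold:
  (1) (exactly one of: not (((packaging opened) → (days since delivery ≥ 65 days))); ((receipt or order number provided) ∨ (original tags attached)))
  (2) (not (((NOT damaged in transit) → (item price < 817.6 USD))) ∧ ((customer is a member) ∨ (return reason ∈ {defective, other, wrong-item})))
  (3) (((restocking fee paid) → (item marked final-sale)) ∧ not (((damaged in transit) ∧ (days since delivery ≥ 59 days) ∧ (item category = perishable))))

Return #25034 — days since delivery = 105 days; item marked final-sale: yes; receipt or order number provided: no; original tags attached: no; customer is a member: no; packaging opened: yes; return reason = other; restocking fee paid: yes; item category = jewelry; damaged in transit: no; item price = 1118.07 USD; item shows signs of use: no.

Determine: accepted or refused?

Refused

Atomic conditions:
  packaging opened: yes → true
  days since delivery ≥ 65 days: 105 ≥ 65 is true
  receipt or order number provided: no → false
  original tags attached: no → false
  NOT damaged in transit: no → true
  item price < 817.6 USD: 1118.07 < 817.6 is false
  customer is a member: no → false
  return reason ∈ {defective, other, wrong-item}: other is in the set → true
  restocking fee paid: yes → true
  item marked final-sale: yes → true
  damaged in transit: no → false
  days since delivery ≥ 59 days: 105 ≥ 59 is true
  item category = perishable: jewelry == perishable is false
Combine:
[1.1.1] true → true = true
[1.1] NOT true = false
[1.2] false OR false = false
[1] exactly-one(false, false) = false
[2.1.1] true → false = false
[2.1] NOT false = true
[2.2] false OR true = true
[2] true AND true = true
[3.1] true → true = true
[3.2.1] false AND true AND false = false
[3.2] NOT false = true
[3] true AND true = true
[root] false AND true AND true = false
Overall: false → refused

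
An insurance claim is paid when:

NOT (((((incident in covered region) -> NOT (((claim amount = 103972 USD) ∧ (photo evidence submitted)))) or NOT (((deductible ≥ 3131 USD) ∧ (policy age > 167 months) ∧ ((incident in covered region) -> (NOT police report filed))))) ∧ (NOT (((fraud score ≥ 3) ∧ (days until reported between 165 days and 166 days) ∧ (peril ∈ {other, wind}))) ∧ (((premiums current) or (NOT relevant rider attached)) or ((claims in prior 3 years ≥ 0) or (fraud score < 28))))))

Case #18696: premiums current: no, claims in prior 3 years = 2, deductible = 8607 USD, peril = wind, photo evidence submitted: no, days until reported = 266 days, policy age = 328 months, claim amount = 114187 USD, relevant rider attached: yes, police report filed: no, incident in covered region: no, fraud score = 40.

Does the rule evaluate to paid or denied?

Denied

Atomic conditions:
  incident in covered region: no → false
  claim amount = 103972 USD: 114187 == 103972 is false
  photo evidence submitted: no → false
  deductible ≥ 3131 USD: 8607 ≥ 3131 is true
  policy age > 167 months: 328 > 167 is true
  NOT police report filed: no → true
  fraud score ≥ 3: 40 ≥ 3 is true
  days until reported between 165 days and 166 days: 266 in [165, 166] is false
  peril ∈ {other, wind}: wind is in the set → true
  premiums current: no → false
  NOT relevant rider attached: yes → false
  claims in prior 3 years ≥ 0: 2 ≥ 0 is true
  fraud score < 28: 40 < 28 is false
Combine:
[1.1.1.2.1] false AND false = false
[1.1.1.2] NOT false = true
[1.1.1] false → true (antecedent false ⇒ implication holds) = true
[1.1.2.1.3] false → true (antecedent false ⇒ implication holds) = true
[1.1.2.1] true AND true AND true = true
[1.1.2] NOT true = false
[1.1] true OR false = true
[1.2.1.1] true AND false AND true = false
[1.2.1] NOT false = true
[1.2.2.1] false OR false = false
[1.2.2.2] true OR false = true
[1.2.2] false OR true = true
[1.2] true AND true = true
[1] true AND true = true
[root] NOT true = false
Overall: false → denied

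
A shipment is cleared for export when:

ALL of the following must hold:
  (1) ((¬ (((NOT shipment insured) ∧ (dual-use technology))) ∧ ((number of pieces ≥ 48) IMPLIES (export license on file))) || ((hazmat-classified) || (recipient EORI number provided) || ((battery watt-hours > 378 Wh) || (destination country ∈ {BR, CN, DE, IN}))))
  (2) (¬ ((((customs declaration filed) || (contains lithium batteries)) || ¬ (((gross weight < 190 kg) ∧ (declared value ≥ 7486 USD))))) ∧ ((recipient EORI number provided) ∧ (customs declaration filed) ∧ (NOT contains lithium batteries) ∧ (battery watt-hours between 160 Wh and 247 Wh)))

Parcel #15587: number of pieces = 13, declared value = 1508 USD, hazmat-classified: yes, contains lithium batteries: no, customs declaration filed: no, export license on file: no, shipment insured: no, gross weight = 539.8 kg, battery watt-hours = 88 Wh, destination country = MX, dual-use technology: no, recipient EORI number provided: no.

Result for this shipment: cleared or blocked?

Atomic conditions:
  NOT shipment insured: no → true
  dual-use technology: no → false
  number of pieces ≥ 48: 13 ≥ 48 is false
  export license on file: no → false
  hazmat-classified: yes → true
  recipient EORI number provided: no → false
  battery watt-hours > 378 Wh: 88 > 378 is false
  destination country ∈ {BR, CN, DE, IN}: MX is not in the set → false
  customs declaration filed: no → false
  contains lithium batteries: no → false
  gross weight < 190 kg: 539.8 < 190 is false
  declared value ≥ 7486 USD: 1508 ≥ 7486 is false
  NOT contains lithium batteries: no → true
  battery watt-hours between 160 Wh and 247 Wh: 88 in [160, 247] is false
Combine:
[1.1.1.1] true AND false = false
[1.1.1] NOT false = true
[1.1.2] false → false (antecedent false ⇒ implication holds) = true
[1.1] true AND true = true
[1.2.3] false OR false = false
[1.2] true OR false OR false = true
[1] true OR true = true
[2.1.1.1] false OR false = false
[2.1.1.2.1] false AND false = false
[2.1.1.2] NOT false = true
[2.1.1] false OR true = true
[2.1] NOT true = false
[2.2] false AND false AND true AND false = false
[2] false AND false = false
[root] true AND false = false
Overall: false → blocked

Blocked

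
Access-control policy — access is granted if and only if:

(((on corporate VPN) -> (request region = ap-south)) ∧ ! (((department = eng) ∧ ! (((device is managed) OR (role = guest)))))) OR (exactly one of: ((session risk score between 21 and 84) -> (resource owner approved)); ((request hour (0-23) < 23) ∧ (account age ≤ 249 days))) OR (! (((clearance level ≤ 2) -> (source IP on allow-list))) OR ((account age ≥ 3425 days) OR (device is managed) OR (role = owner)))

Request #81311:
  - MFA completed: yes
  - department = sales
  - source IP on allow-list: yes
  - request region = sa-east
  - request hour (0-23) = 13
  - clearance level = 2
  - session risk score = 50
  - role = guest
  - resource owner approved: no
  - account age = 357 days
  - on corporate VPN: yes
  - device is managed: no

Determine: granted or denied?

Denied

Atomic conditions:
  on corporate VPN: yes → true
  request region = ap-south: sa-east == ap-south is false
  department = eng: sales == eng is false
  device is managed: no → false
  role = guest: guest == guest is true
  session risk score between 21 and 84: 50 in [21, 84] is true
  resource owner approved: no → false
  request hour (0-23) < 23: 13 < 23 is true
  account age ≤ 249 days: 357 ≤ 249 is false
  clearance level ≤ 2: 2 ≤ 2 is true
  source IP on allow-list: yes → true
  account age ≥ 3425 days: 357 ≥ 3425 is false
  role = owner: guest == owner is false
Combine:
[1.1] true → false = false
[1.2.1.2.1] false OR true = true
[1.2.1.2] NOT true = false
[1.2.1] false AND false = false
[1.2] NOT false = true
[1] false AND true = false
[2.1] true → false = false
[2.2] true AND false = false
[2] exactly-one(false, false) = false
[3.1.1] true → true = true
[3.1] NOT true = false
[3.2] false OR false OR false = false
[3] false OR false = false
[root] false OR false OR false = false
Overall: false → denied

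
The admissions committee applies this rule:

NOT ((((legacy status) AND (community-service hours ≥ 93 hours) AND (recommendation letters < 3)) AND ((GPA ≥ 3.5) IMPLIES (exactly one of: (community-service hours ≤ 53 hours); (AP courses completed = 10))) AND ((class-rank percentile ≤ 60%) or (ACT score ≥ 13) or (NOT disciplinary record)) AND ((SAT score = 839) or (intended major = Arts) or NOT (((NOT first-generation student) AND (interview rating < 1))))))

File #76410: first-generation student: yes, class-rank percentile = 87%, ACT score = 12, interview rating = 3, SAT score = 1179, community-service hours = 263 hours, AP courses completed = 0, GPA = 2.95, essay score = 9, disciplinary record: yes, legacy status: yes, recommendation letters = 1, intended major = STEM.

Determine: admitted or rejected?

Admitted

Atomic conditions:
  legacy status: yes → true
  community-service hours ≥ 93 hours: 263 ≥ 93 is true
  recommendation letters < 3: 1 < 3 is true
  GPA ≥ 3.5: 2.95 ≥ 3.5 is false
  community-service hours ≤ 53 hours: 263 ≤ 53 is false
  AP courses completed = 10: 0 == 10 is false
  class-rank percentile ≤ 60%: 87 ≤ 60 is false
  ACT score ≥ 13: 12 ≥ 13 is false
  NOT disciplinary record: yes → false
  SAT score = 839: 1179 == 839 is false
  intended major = Arts: STEM == Arts is false
  NOT first-generation student: yes → false
  interview rating < 1: 3 < 1 is false
Combine:
[1.1] true AND true AND true = true
[1.2.2] exactly-one(false, false) = false
[1.2] false → false (antecedent false ⇒ implication holds) = true
[1.3] false OR false OR false = false
[1.4.3.1] false AND false = false
[1.4.3] NOT false = true
[1.4] false OR false OR true = true
[1] true AND true AND false AND true = false
[root] NOT false = true
Overall: true → admitted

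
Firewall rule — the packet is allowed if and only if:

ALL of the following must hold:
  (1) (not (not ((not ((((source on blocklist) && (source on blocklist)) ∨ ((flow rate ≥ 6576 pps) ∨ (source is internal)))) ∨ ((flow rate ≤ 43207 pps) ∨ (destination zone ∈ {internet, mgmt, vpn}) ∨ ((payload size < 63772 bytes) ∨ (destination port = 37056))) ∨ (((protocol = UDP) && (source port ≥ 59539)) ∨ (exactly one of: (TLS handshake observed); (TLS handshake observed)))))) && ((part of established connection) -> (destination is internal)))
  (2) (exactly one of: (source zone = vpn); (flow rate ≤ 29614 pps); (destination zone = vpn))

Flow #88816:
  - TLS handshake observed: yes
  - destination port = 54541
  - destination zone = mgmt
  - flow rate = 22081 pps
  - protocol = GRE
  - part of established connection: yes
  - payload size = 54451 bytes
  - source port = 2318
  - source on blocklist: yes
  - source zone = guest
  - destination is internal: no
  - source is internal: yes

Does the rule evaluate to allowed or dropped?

Atomic conditions:
  source on blocklist: yes → true
  flow rate ≥ 6576 pps: 22081 ≥ 6576 is true
  source is internal: yes → true
  flow rate ≤ 43207 pps: 22081 ≤ 43207 is true
  destination zone ∈ {internet, mgmt, vpn}: mgmt is in the set → true
  payload size < 63772 bytes: 54451 < 63772 is true
  destination port = 37056: 54541 == 37056 is false
  protocol = UDP: GRE == UDP is false
  source port ≥ 59539: 2318 ≥ 59539 is false
  TLS handshake observed: yes → true
  part of established connection: yes → true
  destination is internal: no → false
  source zone = vpn: guest == vpn is false
  flow rate ≤ 29614 pps: 22081 ≤ 29614 is true
  destination zone = vpn: mgmt == vpn is false
Combine:
[1.1.1.1.1.1.1] true AND true = true
[1.1.1.1.1.1.2] true OR true = true
[1.1.1.1.1.1] true OR true = true
[1.1.1.1.1] NOT true = false
[1.1.1.1.2.3] true OR false = true
[1.1.1.1.2] true OR true OR true = true
[1.1.1.1.3.1] false AND false = false
[1.1.1.1.3.2] exactly-one(true, true) = false
[1.1.1.1.3] false OR false = false
[1.1.1.1] false OR true OR false = true
[1.1.1] NOT true = false
[1.1] NOT false = true
[1.2] true → false = false
[1] true AND false = false
[2] exactly-one(false, true, false) = true
[root] false AND true = false
Overall: false → dropped

Dropped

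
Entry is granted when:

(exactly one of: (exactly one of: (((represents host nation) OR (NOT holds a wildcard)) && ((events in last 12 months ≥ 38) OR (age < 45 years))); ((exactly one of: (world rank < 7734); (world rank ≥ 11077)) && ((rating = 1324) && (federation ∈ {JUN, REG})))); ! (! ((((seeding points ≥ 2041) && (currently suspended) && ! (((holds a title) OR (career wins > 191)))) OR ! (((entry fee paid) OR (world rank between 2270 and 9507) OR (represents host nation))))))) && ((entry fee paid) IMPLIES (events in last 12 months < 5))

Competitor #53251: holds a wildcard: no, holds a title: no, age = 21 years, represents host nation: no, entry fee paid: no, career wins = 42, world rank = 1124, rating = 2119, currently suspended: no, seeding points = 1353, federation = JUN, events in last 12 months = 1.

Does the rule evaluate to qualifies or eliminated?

Eliminated

Atomic conditions:
  represents host nation: no → false
  NOT holds a wildcard: no → true
  events in last 12 months ≥ 38: 1 ≥ 38 is false
  age < 45 years: 21 < 45 is true
  world rank < 7734: 1124 < 7734 is true
  world rank ≥ 11077: 1124 ≥ 11077 is false
  rating = 1324: 2119 == 1324 is false
  federation ∈ {JUN, REG}: JUN is in the set → true
  seeding points ≥ 2041: 1353 ≥ 2041 is false
  currently suspended: no → false
  holds a title: no → false
  career wins > 191: 42 > 191 is false
  entry fee paid: no → false
  world rank between 2270 and 9507: 1124 in [2270, 9507] is false
  events in last 12 months < 5: 1 < 5 is true
Combine:
[1.1.1.1] false OR true = true
[1.1.1.2] false OR true = true
[1.1.1] true AND true = true
[1.1.2.1] exactly-one(true, false) = true
[1.1.2.2] false AND true = false
[1.1.2] true AND false = false
[1.1] exactly-one(true, false) = true
[1.2.1.1.1.3.1] false OR false = false
[1.2.1.1.1.3] NOT false = true
[1.2.1.1.1] false AND false AND true = false
[1.2.1.1.2.1] false OR false OR false = false
[1.2.1.1.2] NOT false = true
[1.2.1.1] false OR true = true
[1.2.1] NOT true = false
[1.2] NOT false = true
[1] exactly-one(true, true) = false
[2] false → true (antecedent false ⇒ implication holds) = true
[root] false AND true = false
Overall: false → eliminated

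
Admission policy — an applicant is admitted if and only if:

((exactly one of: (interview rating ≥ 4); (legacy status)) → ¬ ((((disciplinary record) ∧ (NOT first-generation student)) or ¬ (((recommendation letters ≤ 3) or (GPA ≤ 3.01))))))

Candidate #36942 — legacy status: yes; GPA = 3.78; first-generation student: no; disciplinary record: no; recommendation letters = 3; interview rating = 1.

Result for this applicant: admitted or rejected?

Atomic conditions:
  interview rating ≥ 4: 1 ≥ 4 is false
  legacy status: yes → true
  disciplinary record: no → false
  NOT first-generation student: no → true
  recommendation letters ≤ 3: 3 ≤ 3 is true
  GPA ≤ 3.01: 3.78 ≤ 3.01 is false
Combine:
[1] exactly-one(false, true) = true
[2.1.1] false AND true = false
[2.1.2.1] true OR false = true
[2.1.2] NOT true = false
[2.1] false OR false = false
[2] NOT false = true
[root] true → true = true
Overall: true → admitted

Admitted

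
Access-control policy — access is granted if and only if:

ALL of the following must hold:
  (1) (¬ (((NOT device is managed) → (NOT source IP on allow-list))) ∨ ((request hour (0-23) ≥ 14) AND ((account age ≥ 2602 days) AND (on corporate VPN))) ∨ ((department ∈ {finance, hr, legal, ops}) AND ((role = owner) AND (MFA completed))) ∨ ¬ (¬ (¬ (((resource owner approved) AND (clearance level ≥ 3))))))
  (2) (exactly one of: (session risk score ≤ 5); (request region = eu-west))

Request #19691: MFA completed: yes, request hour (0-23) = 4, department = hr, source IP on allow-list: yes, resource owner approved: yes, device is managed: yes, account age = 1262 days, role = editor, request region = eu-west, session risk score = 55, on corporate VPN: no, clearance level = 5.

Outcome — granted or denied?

Denied

Atomic conditions:
  NOT device is managed: yes → false
  NOT source IP on allow-list: yes → false
  request hour (0-23) ≥ 14: 4 ≥ 14 is false
  account age ≥ 2602 days: 1262 ≥ 2602 is false
  on corporate VPN: no → false
  department ∈ {finance, hr, legal, ops}: hr is in the set → true
  role = owner: editor == owner is false
  MFA completed: yes → true
  resource owner approved: yes → true
  clearance level ≥ 3: 5 ≥ 3 is true
  session risk score ≤ 5: 55 ≤ 5 is false
  request region = eu-west: eu-west == eu-west is true
Combine:
[1.1.1] false → false (antecedent false ⇒ implication holds) = true
[1.1] NOT true = false
[1.2.2] false AND false = false
[1.2] false AND false = false
[1.3.2] false AND true = false
[1.3] true AND false = false
[1.4.1.1.1] true AND true = true
[1.4.1.1] NOT true = false
[1.4.1] NOT false = true
[1.4] NOT true = false
[1] false OR false OR false OR false = false
[2] exactly-one(false, true) = true
[root] false AND true = false
Overall: false → denied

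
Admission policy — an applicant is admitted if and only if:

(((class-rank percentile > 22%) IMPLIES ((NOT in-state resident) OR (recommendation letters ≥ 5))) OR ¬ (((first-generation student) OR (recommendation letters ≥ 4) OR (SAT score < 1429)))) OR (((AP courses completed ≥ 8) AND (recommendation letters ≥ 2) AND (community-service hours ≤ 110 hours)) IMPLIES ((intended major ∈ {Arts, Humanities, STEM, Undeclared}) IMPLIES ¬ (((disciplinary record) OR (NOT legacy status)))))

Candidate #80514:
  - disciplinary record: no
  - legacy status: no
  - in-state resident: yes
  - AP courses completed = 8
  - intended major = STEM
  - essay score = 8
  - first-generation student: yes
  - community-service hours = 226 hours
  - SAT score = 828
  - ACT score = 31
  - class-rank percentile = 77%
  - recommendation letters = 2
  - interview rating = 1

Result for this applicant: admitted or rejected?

Admitted

Atomic conditions:
  class-rank percentile > 22%: 77 > 22 is true
  NOT in-state resident: yes → false
  recommendation letters ≥ 5: 2 ≥ 5 is false
  first-generation student: yes → true
  recommendation letters ≥ 4: 2 ≥ 4 is false
  SAT score < 1429: 828 < 1429 is true
  AP courses completed ≥ 8: 8 ≥ 8 is true
  recommendation letters ≥ 2: 2 ≥ 2 is true
  community-service hours ≤ 110 hours: 226 ≤ 110 is false
  intended major ∈ {Arts, Humanities, STEM, Undeclared}: STEM is in the set → true
  disciplinary record: no → false
  NOT legacy status: no → true
Combine:
[1.1.2] false OR false = false
[1.1] true → false = false
[1.2.1] true OR false OR true = true
[1.2] NOT true = false
[1] false OR false = false
[2.1] true AND true AND false = false
[2.2.2.1] false OR true = true
[2.2.2] NOT true = false
[2.2] true → false = false
[2] false → false (antecedent false ⇒ implication holds) = true
[root] false OR true = true
Overall: true → admitted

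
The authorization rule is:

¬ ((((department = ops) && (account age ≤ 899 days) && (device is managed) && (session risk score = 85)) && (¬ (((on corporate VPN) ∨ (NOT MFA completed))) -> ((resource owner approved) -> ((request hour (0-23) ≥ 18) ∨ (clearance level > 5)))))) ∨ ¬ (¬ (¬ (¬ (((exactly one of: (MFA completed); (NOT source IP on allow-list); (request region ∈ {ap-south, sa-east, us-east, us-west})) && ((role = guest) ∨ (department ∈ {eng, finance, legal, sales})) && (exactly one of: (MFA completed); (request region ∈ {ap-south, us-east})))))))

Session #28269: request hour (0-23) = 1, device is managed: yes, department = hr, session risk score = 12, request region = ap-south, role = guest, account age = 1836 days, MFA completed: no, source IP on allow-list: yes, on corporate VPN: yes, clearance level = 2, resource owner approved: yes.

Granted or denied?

Granted

Atomic conditions:
  department = ops: hr == ops is false
  account age ≤ 899 days: 1836 ≤ 899 is false
  device is managed: yes → true
  session risk score = 85: 12 == 85 is false
  on corporate VPN: yes → true
  NOT MFA completed: no → true
  resource owner approved: yes → true
  request hour (0-23) ≥ 18: 1 ≥ 18 is false
  clearance level > 5: 2 > 5 is false
  MFA completed: no → false
  NOT source IP on allow-list: yes → false
  request region ∈ {ap-south, sa-east, us-east, us-west}: ap-south is in the set → true
  role = guest: guest == guest is true
  department ∈ {eng, finance, legal, sales}: hr is not in the set → false
  request region ∈ {ap-south, us-east}: ap-south is in the set → true
Combine:
[1.1.1] false AND false AND true AND false = false
[1.1.2.1.1] true OR true = true
[1.1.2.1] NOT true = false
[1.1.2.2.2] false OR false = false
[1.1.2.2] true → false = false
[1.1.2] false → false (antecedent false ⇒ implication holds) = true
[1.1] false AND true = false
[1] NOT false = true
[2.1.1.1.1.1] exactly-one(false, false, true) = true
[2.1.1.1.1.2] true OR false = true
[2.1.1.1.1.3] exactly-one(false, true) = true
[2.1.1.1.1] true AND true AND true = true
[2.1.1.1] NOT true = false
[2.1.1] NOT false = true
[2.1] NOT true = false
[2] NOT false = true
[root] true OR true = true
Overall: true → granted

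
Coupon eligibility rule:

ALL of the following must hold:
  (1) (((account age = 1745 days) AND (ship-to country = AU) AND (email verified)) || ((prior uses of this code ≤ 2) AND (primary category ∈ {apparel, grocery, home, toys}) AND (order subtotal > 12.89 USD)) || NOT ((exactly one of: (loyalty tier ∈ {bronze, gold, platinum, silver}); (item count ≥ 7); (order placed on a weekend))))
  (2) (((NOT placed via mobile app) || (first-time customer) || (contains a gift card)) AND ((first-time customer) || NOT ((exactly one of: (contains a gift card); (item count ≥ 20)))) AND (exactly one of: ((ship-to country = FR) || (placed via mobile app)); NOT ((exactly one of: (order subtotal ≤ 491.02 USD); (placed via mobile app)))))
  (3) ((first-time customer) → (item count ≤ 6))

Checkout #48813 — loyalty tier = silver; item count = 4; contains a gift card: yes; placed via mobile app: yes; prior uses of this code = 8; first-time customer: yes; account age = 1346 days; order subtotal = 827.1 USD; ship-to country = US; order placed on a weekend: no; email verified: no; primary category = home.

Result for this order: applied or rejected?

Rejected

Atomic conditions:
  account age = 1745 days: 1346 == 1745 is false
  ship-to country = AU: US == AU is false
  email verified: no → false
  prior uses of this code ≤ 2: 8 ≤ 2 is false
  primary category ∈ {apparel, grocery, home, toys}: home is in the set → true
  order subtotal > 12.89 USD: 827.1 > 12.89 is true
  loyalty tier ∈ {bronze, gold, platinum, silver}: silver is in the set → true
  item count ≥ 7: 4 ≥ 7 is false
  order placed on a weekend: no → false
  NOT placed via mobile app: yes → false
  first-time customer: yes → true
  contains a gift card: yes → true
  item count ≥ 20: 4 ≥ 20 is false
  ship-to country = FR: US == FR is false
  placed via mobile app: yes → true
  order subtotal ≤ 491.02 USD: 827.1 ≤ 491.02 is false
  item count ≤ 6: 4 ≤ 6 is true
Combine:
[1.1] false AND false AND false = false
[1.2] false AND true AND true = false
[1.3.1] exactly-one(true, false, false) = true
[1.3] NOT true = false
[1] false OR false OR false = false
[2.1] false OR true OR true = true
[2.2.2.1] exactly-one(true, false) = true
[2.2.2] NOT true = false
[2.2] true OR false = true
[2.3.1] false OR true = true
[2.3.2.1] exactly-one(false, true) = true
[2.3.2] NOT true = false
[2.3] exactly-one(true, false) = true
[2] true AND true AND true = true
[3] true → true = true
[root] false AND true AND true = false
Overall: false → rejected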